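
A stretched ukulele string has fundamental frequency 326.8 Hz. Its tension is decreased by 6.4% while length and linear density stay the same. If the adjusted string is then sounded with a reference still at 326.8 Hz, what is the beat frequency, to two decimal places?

10.63 Hz

For a string, f ∝ √T, so the new frequency is 326.8·√0.936 = 316.1695 Hz.
f_beat = |316.1695 − 326.8| = 10.63 Hz.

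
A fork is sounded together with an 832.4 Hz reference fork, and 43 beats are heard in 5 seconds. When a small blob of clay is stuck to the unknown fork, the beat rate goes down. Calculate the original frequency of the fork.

Beat frequency = 43/5 = 8.6 Hz.
|f − 832.4| = 8.6, so the fork was at either 823.8 Hz or 841 Hz.
Adding mass to a fork lowers its frequency; the adjustment lowers the fork's frequency.
The beat rate fell, so the adjustment moved the fork toward 832.4 Hz — it must have started above the reference.

841 Hz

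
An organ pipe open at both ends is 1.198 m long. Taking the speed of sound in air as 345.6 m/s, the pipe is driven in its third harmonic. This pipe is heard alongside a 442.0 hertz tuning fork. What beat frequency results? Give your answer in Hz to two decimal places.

Open pipe: f_n = n·v/(2L) = 3·345.6/(2·1.198) = 432.7212 Hz.
f_beat = |432.7212 − 442.0| = 9.28 Hz.

9.28 Hz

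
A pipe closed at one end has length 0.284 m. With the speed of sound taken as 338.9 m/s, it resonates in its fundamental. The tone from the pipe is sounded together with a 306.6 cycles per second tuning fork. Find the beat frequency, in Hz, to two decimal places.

Closed pipe (odd harmonics): f_n = n·v/(4L) = 1·338.9/(4·0.284) = 298.3275 Hz.
f_beat = |298.3275 − 306.6| = 8.27 Hz.

8.27 Hz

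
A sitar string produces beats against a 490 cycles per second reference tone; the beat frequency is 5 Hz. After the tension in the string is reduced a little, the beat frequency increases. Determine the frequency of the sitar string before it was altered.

485 Hz

|f − 490| = 5, so the sitar string was at either 485 Hz or 495 Hz.
Lower tension means lower frequency; the adjustment lowers the sitar string's frequency.
The beat rate rose, so the adjustment moved the sitar string further from 490 Hz — it was already below the reference.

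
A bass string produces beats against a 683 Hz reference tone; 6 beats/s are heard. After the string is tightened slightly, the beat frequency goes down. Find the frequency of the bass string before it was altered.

|f − 683| = 6, so the bass string was at either 677 Hz or 689 Hz.
Increasing tension raises a string's frequency; the adjustment raises the bass string's frequency.
The beat rate fell, so the adjustment moved the bass string toward 683 Hz — it must have started below the reference.

677 Hz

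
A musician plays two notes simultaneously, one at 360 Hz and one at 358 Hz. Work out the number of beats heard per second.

2 Hz

The beat frequency equals the magnitude of the frequency difference.
|360 − 358| = 2 Hz.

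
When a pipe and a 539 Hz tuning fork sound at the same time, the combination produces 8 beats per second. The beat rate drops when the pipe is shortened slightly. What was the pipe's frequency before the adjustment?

531 Hz

|f − 539| = 8, so the pipe was at either 531 Hz or 547 Hz.
A shorter pipe has a higher fundamental; the adjustment raises the pipe's frequency.
The beat rate fell, so the adjustment moved the pipe toward 539 Hz — it must have started below the reference.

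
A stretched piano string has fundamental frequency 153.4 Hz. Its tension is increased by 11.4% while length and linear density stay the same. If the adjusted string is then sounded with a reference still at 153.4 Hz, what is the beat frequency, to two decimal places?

8.51 Hz

For a string, f ∝ √T, so the new frequency is 153.4·√1.114 = 161.9079 Hz.
f_beat = |161.9079 − 153.4| = 8.51 Hz.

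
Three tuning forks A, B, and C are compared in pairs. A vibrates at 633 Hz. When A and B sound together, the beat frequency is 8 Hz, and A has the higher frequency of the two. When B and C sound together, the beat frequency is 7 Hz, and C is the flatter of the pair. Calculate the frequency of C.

B is below A, so f_B = 633 − 8 = 625 Hz.
C is below B, so f_C = 625 − 7 = 618 Hz.

618 Hz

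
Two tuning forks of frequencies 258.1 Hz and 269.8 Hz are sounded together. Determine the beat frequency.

11.7 Hz

Beats arise from superposition of two nearby frequencies; the beat rate is |f₁ − f₂|.
|258.1 − 269.8| = 11.7 Hz.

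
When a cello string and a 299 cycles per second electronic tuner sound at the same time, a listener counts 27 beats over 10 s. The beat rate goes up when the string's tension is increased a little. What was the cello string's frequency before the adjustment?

Beat frequency = 27/10 = 2.7 Hz.
|f − 299| = 2.7, so the cello string was at either 296.3 Hz or 301.7 Hz.
Higher tension means higher frequency; the adjustment raises the cello string's frequency.
The beat rate rose, so the adjustment moved the cello string further from 299 Hz — it was already above the reference.

301.7 Hz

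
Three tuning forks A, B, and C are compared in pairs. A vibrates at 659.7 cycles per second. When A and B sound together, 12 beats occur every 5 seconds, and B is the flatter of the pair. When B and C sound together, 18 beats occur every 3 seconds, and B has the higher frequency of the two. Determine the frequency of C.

A–B: Beat frequency = 12/5 = 2.4 Hz.
B is below A, so f_B = 659.7 − 2.4 = 657.3 Hz.
B–C: Beat frequency = 18/3 = 6 Hz.
C is below B, so f_C = 657.3 − 6 = 651.3 Hz.

651.3 Hz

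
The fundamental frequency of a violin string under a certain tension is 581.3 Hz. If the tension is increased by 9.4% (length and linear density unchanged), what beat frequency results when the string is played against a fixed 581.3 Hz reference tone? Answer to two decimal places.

For a string, f ∝ √T, so the new frequency is 581.3·√1.094 = 608.0076 Hz.
f_beat = |608.0076 − 581.3| = 26.71 Hz.

26.71 Hz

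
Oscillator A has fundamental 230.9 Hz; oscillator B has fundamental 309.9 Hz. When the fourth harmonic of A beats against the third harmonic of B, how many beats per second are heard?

Fourth harmonic of the first: 4·230.9 = 923.6 Hz.
Third harmonic of the second: 3·309.9 = 929.7 Hz.
f_beat = |923.6 − 929.7| = 6.1 Hz.

6.1 Hz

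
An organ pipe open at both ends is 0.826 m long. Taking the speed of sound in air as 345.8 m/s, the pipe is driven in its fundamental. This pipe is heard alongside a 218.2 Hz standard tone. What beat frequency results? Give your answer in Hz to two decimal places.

8.88 Hz

Open pipe: f_n = n·v/(2L) = 1·345.8/(2·0.826) = 209.3220 Hz.
f_beat = |209.3220 − 218.2| = 8.88 Hz.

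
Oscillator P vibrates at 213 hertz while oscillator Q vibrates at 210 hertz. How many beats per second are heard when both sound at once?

f_beat = |f₁ − f₂|.
|213 − 210| = 3 Hz.

3 Hz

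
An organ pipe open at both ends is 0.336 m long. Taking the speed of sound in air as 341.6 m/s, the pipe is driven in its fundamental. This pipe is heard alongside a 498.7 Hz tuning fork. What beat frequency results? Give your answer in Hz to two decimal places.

Open pipe: f_n = n·v/(2L) = 1·341.6/(2·0.336) = 508.3333 Hz.
f_beat = |508.3333 − 498.7| = 9.63 Hz.

9.63 Hz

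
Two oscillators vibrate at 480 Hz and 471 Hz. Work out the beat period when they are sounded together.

0.111 s

f_beat = |480 − 471| = 9 Hz.
Beat period T = 1 / f_beat = 1 / 9 s.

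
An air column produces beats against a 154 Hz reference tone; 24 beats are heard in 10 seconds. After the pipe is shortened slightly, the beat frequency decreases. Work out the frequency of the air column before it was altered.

Beat frequency = 24/10 = 2.4 Hz.
|f − 154| = 2.4, so the air column was at either 151.6 Hz or 156.4 Hz.
A shorter pipe has a higher fundamental; the adjustment raises the air column's frequency.
The beat rate fell, so the adjustment moved the air column toward 154 Hz — it must have started below the reference.

151.6 Hz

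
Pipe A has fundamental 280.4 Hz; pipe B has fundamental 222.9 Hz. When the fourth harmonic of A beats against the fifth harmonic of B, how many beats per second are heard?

Fourth harmonic of the first: 4·280.4 = 1121.6 Hz.
Fifth harmonic of the second: 5·222.9 = 1114.5 Hz.
f_beat = |1121.6 − 1114.5| = 7.1 Hz.

7.1 Hz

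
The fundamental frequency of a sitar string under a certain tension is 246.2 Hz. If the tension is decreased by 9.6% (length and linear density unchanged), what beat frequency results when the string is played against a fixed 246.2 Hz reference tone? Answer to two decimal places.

For a string, f ∝ √T, so the new frequency is 246.2·√0.904 = 234.0843 Hz.
f_beat = |234.0843 − 246.2| = 12.12 Hz.

12.12 Hz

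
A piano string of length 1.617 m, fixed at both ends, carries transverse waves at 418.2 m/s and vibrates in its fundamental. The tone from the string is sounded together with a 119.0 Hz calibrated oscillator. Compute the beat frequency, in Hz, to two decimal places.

For a string fixed at both ends, f_n = n·v/(2L) = 1·418.2/(2·1.617) = 129.3135 Hz.
f_beat = |129.3135 − 119.0| = 10.31 Hz.

10.31 Hz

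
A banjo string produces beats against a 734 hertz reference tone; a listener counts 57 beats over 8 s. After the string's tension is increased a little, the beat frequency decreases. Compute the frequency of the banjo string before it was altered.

Beat frequency = 57/8 = 7.125 Hz.
|f − 734| = 7.125, so the banjo string was at either 726.875 Hz or 741.125 Hz.
Higher tension means higher frequency; the adjustment raises the banjo string's frequency.
The beat rate fell, so the adjustment moved the banjo string toward 734 Hz — it must have started below the reference.

726.875 Hz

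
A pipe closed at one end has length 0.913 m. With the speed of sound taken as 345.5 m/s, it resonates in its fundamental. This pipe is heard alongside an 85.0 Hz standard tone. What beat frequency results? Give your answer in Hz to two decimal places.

Closed pipe (odd harmonics): f_n = n·v/(4L) = 1·345.5/(4·0.913) = 94.6057 Hz.
f_beat = |94.6057 − 85.0| = 9.61 Hz.

9.61 Hz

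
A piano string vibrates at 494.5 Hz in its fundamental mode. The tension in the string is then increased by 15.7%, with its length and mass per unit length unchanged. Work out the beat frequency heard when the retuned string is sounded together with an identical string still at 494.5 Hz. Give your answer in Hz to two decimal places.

37.40 Hz

For a string, f ∝ √T, so the new frequency is 494.5·√1.157 = 531.9037 Hz.
f_beat = |531.9037 − 494.5| = 37.40 Hz.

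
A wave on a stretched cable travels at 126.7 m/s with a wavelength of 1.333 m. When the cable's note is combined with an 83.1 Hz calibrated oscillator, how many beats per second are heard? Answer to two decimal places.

11.95 Hz

Source frequency f = v/λ = 126.7/1.333 = 95.0488 Hz.
f_beat = |95.0488 − 83.1| = 11.95 Hz.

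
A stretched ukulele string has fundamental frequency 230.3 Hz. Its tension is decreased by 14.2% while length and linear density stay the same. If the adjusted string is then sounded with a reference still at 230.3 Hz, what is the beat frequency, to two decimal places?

For a string, f ∝ √T, so the new frequency is 230.3·√0.858 = 213.3230 Hz.
f_beat = |213.3230 − 230.3| = 16.98 Hz.

16.98 Hz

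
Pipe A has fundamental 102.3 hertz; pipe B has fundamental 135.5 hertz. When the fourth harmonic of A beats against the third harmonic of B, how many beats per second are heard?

Fourth harmonic of the first: 4·102.3 = 409.2 Hz.
Third harmonic of the second: 3·135.5 = 406.5 Hz.
f_beat = |409.2 − 406.5| = 2.7 Hz.

2.7 Hz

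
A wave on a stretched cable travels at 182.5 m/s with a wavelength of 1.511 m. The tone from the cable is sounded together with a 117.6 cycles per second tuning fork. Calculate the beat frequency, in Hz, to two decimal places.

3.18 Hz

Source frequency f = v/λ = 182.5/1.511 = 120.7809 Hz.
f_beat = |120.7809 − 117.6| = 3.18 Hz.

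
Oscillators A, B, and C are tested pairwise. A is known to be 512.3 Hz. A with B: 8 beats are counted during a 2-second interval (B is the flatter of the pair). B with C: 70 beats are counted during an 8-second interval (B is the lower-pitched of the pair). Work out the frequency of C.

517.05 Hz

A–B: Beat frequency = 8/2 = 4 Hz.
B is below A, so f_B = 512.3 − 4 = 508.3 Hz.
B–C: Beat frequency = 70/8 = 8.75 Hz.
C is above B, so f_C = 508.3 + 8.75 = 517.05 Hz.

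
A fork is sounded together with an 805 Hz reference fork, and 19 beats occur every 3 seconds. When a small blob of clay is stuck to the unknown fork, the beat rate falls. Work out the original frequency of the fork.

Beat frequency = 19/3 = 6.3333 Hz.
|f − 805| = 6.3333, so the fork was at either 798.6667 Hz or 811.3333 Hz.
Adding mass to a fork lowers its frequency; the adjustment lowers the fork's frequency.
The beat rate fell, so the adjustment moved the fork toward 805 Hz — it must have started above the reference.

811.3333 Hz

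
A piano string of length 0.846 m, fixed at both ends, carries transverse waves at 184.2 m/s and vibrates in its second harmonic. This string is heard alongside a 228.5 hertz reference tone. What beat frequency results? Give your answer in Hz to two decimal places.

10.77 Hz

For a string fixed at both ends, f_n = n·v/(2L) = 2·184.2/(2·0.846) = 217.7305 Hz.
f_beat = |217.7305 − 228.5| = 10.77 Hz.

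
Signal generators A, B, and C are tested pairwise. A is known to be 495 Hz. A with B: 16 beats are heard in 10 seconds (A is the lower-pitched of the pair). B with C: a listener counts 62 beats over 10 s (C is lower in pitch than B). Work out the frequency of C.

A–B: Beat frequency = 16/10 = 1.6 Hz.
B is above A, so f_B = 495 + 1.6 = 496.6 Hz.
B–C: Beat frequency = 62/10 = 6.2 Hz.
C is below B, so f_C = 496.6 − 6.2 = 490.4 Hz.

490.4 Hz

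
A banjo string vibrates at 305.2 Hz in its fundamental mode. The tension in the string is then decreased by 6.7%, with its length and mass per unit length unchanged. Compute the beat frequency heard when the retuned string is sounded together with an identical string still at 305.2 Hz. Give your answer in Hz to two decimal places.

For a string, f ∝ √T, so the new frequency is 305.2·√0.933 = 294.7986 Hz.
f_beat = |294.7986 − 305.2| = 10.40 Hz.

10.40 Hz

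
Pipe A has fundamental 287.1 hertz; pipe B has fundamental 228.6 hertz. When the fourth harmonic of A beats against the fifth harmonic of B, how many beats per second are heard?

Fourth harmonic of the first: 4·287.1 = 1148.4 Hz.
Fifth harmonic of the second: 5·228.6 = 1143.0 Hz.
f_beat = |1148.4 − 1143.0| = 5.4 Hz.

5.4 Hz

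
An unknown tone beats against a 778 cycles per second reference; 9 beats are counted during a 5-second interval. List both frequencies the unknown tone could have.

776.2 Hz or 779.8 Hz

Beat frequency = 9/5 = 1.8 Hz.
|f − 778| = 1.8, so f = 778 ± 1.8.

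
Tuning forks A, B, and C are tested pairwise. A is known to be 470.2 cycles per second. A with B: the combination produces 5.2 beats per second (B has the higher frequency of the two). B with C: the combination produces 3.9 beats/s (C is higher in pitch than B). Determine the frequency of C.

B is above A, so f_B = 470.2 + 5.2 = 475.4 Hz.
C is above B, so f_C = 475.4 + 3.9 = 479.3 Hz.

479.3 Hz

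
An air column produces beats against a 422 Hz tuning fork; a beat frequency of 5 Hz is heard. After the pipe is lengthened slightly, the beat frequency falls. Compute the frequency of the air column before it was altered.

|f − 422| = 5, so the air column was at either 417 Hz or 427 Hz.
A longer pipe has a lower fundamental; the adjustment lowers the air column's frequency.
The beat rate fell, so the adjustment moved the air column toward 422 Hz — it must have started above the reference.

427 Hz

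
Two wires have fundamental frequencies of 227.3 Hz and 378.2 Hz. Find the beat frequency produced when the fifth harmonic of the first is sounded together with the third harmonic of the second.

1.9 Hz

Fifth harmonic of the first: 5·227.3 = 1136.5 Hz.
Third harmonic of the second: 3·378.2 = 1134.6 Hz.
f_beat = |1136.5 − 1134.6| = 1.9 Hz.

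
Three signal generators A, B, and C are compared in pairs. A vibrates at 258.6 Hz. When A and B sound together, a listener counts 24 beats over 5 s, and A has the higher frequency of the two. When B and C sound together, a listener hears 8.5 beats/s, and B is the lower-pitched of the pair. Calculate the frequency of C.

A–B: Beat frequency = 24/5 = 4.8 Hz.
B is below A, so f_B = 258.6 − 4.8 = 253.8 Hz.
C is above B, so f_C = 253.8 + 8.5 = 262.3 Hz.

262.3 Hz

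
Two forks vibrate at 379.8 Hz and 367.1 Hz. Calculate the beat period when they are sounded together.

f_beat = |379.8 − 367.1| = 12.7 Hz.
Beat period T = 1 / f_beat = 1 / 12.7 s.

0.079 s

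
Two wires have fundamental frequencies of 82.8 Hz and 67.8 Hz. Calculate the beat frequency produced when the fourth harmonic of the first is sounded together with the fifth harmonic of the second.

7.8 Hz

Fourth harmonic of the first: 4·82.8 = 331.2 Hz.
Fifth harmonic of the second: 5·67.8 = 339.0 Hz.
f_beat = |331.2 − 339.0| = 7.8 Hz.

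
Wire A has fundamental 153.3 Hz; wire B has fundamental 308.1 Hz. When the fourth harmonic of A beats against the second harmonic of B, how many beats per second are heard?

3.0 Hz

Fourth harmonic of the first: 4·153.3 = 613.2 Hz.
Second harmonic of the second: 2·308.1 = 616.2 Hz.
f_beat = |613.2 − 616.2| = 3.0 Hz.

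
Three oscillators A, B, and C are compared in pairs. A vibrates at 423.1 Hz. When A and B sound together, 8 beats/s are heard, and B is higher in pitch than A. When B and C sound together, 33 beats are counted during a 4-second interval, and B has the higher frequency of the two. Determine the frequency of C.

422.85 Hz

B is above A, so f_B = 423.1 + 8 = 431.1 Hz.
B–C: Beat frequency = 33/4 = 8.25 Hz.
C is below B, so f_C = 431.1 − 8.25 = 422.85 Hz.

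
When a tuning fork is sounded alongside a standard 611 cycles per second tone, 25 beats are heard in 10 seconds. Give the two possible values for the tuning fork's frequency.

Beat frequency = 25/10 = 2.5 Hz.
|f − 611| = 2.5, so f = 611 ± 2.5.

608.5 Hz or 613.5 Hz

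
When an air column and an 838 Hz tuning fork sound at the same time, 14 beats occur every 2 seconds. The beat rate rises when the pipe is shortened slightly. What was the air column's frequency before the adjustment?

Beat frequency = 14/2 = 7 Hz.
|f − 838| = 7, so the air column was at either 831 Hz or 845 Hz.
A shorter pipe has a higher fundamental; the adjustment raises the air column's frequency.
The beat rate rose, so the adjustment moved the air column further from 838 Hz — it was already above the reference.

845 Hz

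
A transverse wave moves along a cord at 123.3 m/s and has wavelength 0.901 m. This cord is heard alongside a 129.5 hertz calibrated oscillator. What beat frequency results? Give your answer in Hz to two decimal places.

7.35 Hz

Source frequency f = v/λ = 123.3/0.901 = 136.8479 Hz.
f_beat = |136.8479 − 129.5| = 7.35 Hz.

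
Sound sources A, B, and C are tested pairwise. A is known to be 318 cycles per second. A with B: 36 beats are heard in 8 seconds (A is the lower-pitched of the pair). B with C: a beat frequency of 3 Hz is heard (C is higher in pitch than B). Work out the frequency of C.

325.5 Hz

A–B: Beat frequency = 36/8 = 4.5 Hz.
B is above A, so f_B = 318 + 4.5 = 322.5 Hz.
C is above B, so f_C = 322.5 + 3 = 325.5 Hz.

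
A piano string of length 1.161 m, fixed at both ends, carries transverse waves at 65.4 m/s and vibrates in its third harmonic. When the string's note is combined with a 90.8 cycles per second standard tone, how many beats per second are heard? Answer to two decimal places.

For a string fixed at both ends, f_n = n·v/(2L) = 3·65.4/(2·1.161) = 84.4961 Hz.
f_beat = |84.4961 − 90.8| = 6.30 Hz.

6.30 Hz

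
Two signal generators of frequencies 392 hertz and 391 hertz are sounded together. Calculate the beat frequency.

1 Hz

Beats arise from superposition of two nearby frequencies; the beat rate is |f₁ − f₂|.
|392 − 391| = 1 Hz.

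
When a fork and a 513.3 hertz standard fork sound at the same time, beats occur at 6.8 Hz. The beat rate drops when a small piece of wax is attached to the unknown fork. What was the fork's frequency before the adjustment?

520.1 Hz

|f − 513.3| = 6.8, so the fork was at either 506.5 Hz or 520.1 Hz.
Loading a fork with wax lowers its frequency; the adjustment lowers the fork's frequency.
The beat rate fell, so the adjustment moved the fork toward 513.3 Hz — it must have started above the reference.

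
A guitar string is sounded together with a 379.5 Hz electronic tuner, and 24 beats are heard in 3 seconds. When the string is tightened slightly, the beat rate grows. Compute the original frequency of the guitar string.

387.5 Hz

Beat frequency = 24/3 = 8 Hz.
|f − 379.5| = 8, so the guitar string was at either 371.5 Hz or 387.5 Hz.
Increasing tension raises a string's frequency; the adjustment raises the guitar string's frequency.
The beat rate rose, so the adjustment moved the guitar string further from 379.5 Hz — it was already above the reference.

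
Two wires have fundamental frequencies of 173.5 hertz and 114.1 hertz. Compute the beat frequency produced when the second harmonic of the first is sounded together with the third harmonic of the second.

4.7 Hz

Second harmonic of the first: 2·173.5 = 347.0 Hz.
Third harmonic of the second: 3·114.1 = 342.3 Hz.
f_beat = |347.0 − 342.3| = 4.7 Hz.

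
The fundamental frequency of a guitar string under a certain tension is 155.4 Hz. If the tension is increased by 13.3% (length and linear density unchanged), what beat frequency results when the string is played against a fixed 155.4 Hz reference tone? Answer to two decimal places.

For a string, f ∝ √T, so the new frequency is 155.4·√1.133 = 165.4116 Hz.
f_beat = |165.4116 − 155.4| = 10.01 Hz.

10.01 Hz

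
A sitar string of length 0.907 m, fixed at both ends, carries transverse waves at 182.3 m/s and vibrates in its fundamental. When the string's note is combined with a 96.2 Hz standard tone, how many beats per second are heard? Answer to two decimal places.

4.30 Hz

For a string fixed at both ends, f_n = n·v/(2L) = 1·182.3/(2·0.907) = 100.4961 Hz.
f_beat = |100.4961 − 96.2| = 4.30 Hz.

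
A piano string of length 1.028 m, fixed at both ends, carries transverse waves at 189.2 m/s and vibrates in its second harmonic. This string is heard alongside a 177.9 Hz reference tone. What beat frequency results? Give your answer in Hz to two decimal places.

For a string fixed at both ends, f_n = n·v/(2L) = 2·189.2/(2·1.028) = 184.0467 Hz.
f_beat = |184.0467 − 177.9| = 6.15 Hz.

6.15 Hz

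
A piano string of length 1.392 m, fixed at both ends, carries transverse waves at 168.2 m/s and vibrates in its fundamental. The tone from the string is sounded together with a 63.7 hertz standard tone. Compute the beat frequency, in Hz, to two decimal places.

3.28 Hz

For a string fixed at both ends, f_n = n·v/(2L) = 1·168.2/(2·1.392) = 60.4167 Hz.
f_beat = |60.4167 − 63.7| = 3.28 Hz.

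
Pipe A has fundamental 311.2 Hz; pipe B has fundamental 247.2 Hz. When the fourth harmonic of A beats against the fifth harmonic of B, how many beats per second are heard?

8.8 Hz

Fourth harmonic of the first: 4·311.2 = 1244.8 Hz.
Fifth harmonic of the second: 5·247.2 = 1236.0 Hz.
f_beat = |1244.8 − 1236.0| = 8.8 Hz.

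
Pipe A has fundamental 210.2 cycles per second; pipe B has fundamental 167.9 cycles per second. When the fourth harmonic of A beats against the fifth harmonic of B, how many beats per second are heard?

Fourth harmonic of the first: 4·210.2 = 840.8 Hz.
Fifth harmonic of the second: 5·167.9 = 839.5 Hz.
f_beat = |840.8 − 839.5| = 1.3 Hz.

1.3 Hz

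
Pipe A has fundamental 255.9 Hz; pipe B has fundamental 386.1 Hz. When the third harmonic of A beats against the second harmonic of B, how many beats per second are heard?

Third harmonic of the first: 3·255.9 = 767.7 Hz.
Second harmonic of the second: 2·386.1 = 772.2 Hz.
f_beat = |767.7 − 772.2| = 4.5 Hz.

4.5 Hz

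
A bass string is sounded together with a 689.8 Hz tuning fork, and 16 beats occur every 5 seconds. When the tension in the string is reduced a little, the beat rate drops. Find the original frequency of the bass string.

693 Hz

Beat frequency = 16/5 = 3.2 Hz.
|f − 689.8| = 3.2, so the bass string was at either 686.6 Hz or 693 Hz.
Lower tension means lower frequency; the adjustment lowers the bass string's frequency.
The beat rate fell, so the adjustment moved the bass string toward 689.8 Hz — it must have started above the reference.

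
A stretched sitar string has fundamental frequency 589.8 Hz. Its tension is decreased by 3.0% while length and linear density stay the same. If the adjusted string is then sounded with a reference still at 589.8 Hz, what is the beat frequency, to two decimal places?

8.91 Hz

For a string, f ∝ √T, so the new frequency is 589.8·√0.970 = 580.8856 Hz.
f_beat = |580.8856 − 589.8| = 8.91 Hz.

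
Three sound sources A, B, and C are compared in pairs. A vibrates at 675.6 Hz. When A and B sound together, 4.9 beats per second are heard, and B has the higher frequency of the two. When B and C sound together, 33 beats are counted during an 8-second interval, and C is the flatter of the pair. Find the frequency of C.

B is above A, so f_B = 675.6 + 4.9 = 680.5 Hz.
B–C: Beat frequency = 33/8 = 4.125 Hz.
C is below B, so f_C = 680.5 − 4.125 = 676.375 Hz.

676.375 Hz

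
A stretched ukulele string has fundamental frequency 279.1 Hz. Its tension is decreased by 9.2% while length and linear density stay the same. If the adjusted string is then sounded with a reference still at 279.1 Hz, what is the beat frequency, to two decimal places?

For a string, f ∝ √T, so the new frequency is 279.1·√0.908 = 265.9517 Hz.
f_beat = |265.9517 − 279.1| = 13.15 Hz.

13.15 Hz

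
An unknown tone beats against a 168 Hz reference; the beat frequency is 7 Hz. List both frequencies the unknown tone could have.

161 Hz or 175 Hz

|f − 168| = 7, so f = 168 ± 7.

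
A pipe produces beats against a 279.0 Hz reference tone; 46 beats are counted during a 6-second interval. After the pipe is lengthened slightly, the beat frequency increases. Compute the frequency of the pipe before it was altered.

Beat frequency = 46/6 = 7.6667 Hz.
|f − 279.0| = 7.6667, so the pipe was at either 271.3333 Hz or 286.6667 Hz.
A longer pipe has a lower fundamental; the adjustment lowers the pipe's frequency.
The beat rate rose, so the adjustment moved the pipe further from 279.0 Hz — it was already below the reference.

271.3333 Hz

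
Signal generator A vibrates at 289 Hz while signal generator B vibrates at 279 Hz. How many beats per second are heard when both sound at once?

The beat frequency equals the magnitude of the frequency difference.
|289 − 279| = 10 Hz.

10 Hz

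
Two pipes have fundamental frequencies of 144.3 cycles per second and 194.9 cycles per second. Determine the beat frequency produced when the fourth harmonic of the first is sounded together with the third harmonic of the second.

Fourth harmonic of the first: 4·144.3 = 577.2 Hz.
Third harmonic of the second: 3·194.9 = 584.7 Hz.
f_beat = |577.2 − 584.7| = 7.5 Hz.

7.5 Hz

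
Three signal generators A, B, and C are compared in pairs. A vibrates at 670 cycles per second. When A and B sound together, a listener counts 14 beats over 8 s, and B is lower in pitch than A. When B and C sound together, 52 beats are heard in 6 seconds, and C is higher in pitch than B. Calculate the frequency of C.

A–B: Beat frequency = 14/8 = 1.75 Hz.
B is below A, so f_B = 670 − 1.75 = 668.25 Hz.
B–C: Beat frequency = 52/6 = 8.6667 Hz.
C is above B, so f_C = 668.25 + 8.6667 = 676.9167 Hz.

676.9167 Hz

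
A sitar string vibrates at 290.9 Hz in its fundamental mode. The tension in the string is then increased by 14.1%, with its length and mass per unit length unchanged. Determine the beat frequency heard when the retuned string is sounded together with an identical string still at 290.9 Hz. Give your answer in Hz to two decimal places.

19.83 Hz

For a string, f ∝ √T, so the new frequency is 290.9·√1.141 = 310.7324 Hz.
f_beat = |310.7324 − 290.9| = 19.83 Hz.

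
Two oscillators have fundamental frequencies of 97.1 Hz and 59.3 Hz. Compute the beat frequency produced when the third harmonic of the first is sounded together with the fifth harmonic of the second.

Third harmonic of the first: 3·97.1 = 291.3 Hz.
Fifth harmonic of the second: 5·59.3 = 296.5 Hz.
f_beat = |291.3 − 296.5| = 5.2 Hz.

5.2 Hz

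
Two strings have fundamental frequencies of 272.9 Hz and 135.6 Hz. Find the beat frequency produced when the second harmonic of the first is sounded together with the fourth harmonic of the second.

3.4 Hz

Second harmonic of the first: 2·272.9 = 545.8 Hz.
Fourth harmonic of the second: 4·135.6 = 542.4 Hz.
f_beat = |545.8 − 542.4| = 3.4 Hz.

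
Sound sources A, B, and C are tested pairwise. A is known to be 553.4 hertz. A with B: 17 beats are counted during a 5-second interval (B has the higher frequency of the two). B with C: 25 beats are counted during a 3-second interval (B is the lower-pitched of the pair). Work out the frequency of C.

565.1333 Hz

A–B: Beat frequency = 17/5 = 3.4 Hz.
B is above A, so f_B = 553.4 + 3.4 = 556.8 Hz.
B–C: Beat frequency = 25/3 = 8.3333 Hz.
C is above B, so f_C = 556.8 + 8.3333 = 565.1333 Hz.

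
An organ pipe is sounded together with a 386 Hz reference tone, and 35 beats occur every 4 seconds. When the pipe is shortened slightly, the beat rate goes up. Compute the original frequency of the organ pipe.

394.75 Hz

Beat frequency = 35/4 = 8.75 Hz.
|f − 386| = 8.75, so the organ pipe was at either 377.25 Hz or 394.75 Hz.
A shorter pipe has a higher fundamental; the adjustment raises the organ pipe's frequency.
The beat rate rose, so the adjustment moved the organ pipe further from 386 Hz — it was already above the reference.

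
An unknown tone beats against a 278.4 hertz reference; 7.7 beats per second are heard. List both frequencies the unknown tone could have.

270.7 Hz or 286.1 Hz

|f − 278.4| = 7.7, so f = 278.4 ± 7.7.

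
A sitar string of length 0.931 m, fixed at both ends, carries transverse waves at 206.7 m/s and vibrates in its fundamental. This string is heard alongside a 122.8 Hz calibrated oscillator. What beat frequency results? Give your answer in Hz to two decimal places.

For a string fixed at both ends, f_n = n·v/(2L) = 1·206.7/(2·0.931) = 111.0097 Hz.
f_beat = |111.0097 − 122.8| = 11.79 Hz.

11.79 Hz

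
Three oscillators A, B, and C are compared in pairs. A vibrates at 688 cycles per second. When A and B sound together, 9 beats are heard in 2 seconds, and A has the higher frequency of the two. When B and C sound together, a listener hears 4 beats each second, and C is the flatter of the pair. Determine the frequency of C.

679.5 Hz

A–B: Beat frequency = 9/2 = 4.5 Hz.
B is below A, so f_B = 688 − 4.5 = 683.5 Hz.
C is below B, so f_C = 683.5 − 4 = 679.5 Hz.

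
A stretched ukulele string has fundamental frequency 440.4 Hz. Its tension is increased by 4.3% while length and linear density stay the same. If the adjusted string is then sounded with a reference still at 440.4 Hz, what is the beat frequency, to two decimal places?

9.37 Hz

For a string, f ∝ √T, so the new frequency is 440.4·√1.043 = 449.7689 Hz.
f_beat = |449.7689 − 440.4| = 9.37 Hz.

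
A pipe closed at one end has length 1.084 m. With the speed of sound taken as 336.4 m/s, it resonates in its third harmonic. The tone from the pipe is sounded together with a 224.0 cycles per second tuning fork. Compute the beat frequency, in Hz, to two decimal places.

Closed pipe (odd harmonics): f_n = n·v/(4L) = 3·336.4/(4·1.084) = 232.7491 Hz.
f_beat = |232.7491 − 224.0| = 8.75 Hz.

8.75 Hz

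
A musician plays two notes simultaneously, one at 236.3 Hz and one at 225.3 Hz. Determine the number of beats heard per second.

11 Hz

The beat frequency equals the magnitude of the frequency difference.
|236.3 − 225.3| = 11 Hz.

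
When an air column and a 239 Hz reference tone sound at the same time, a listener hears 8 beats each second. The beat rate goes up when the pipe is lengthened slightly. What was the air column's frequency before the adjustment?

231 Hz

|f − 239| = 8, so the air column was at either 231 Hz or 247 Hz.
A longer pipe has a lower fundamental; the adjustment lowers the air column's frequency.
The beat rate rose, so the adjustment moved the air column further from 239 Hz — it was already below the reference.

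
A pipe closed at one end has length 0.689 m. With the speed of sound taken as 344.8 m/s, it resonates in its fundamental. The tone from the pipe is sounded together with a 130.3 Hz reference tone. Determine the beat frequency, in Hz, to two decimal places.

Closed pipe (odd harmonics): f_n = n·v/(4L) = 1·344.8/(4·0.689) = 125.1089 Hz.
f_beat = |125.1089 − 130.3| = 5.19 Hz.

5.19 Hz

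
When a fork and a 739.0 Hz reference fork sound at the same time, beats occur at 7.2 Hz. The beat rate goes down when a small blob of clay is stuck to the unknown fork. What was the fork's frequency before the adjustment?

|f − 739.0| = 7.2, so the fork was at either 731.8 Hz or 746.2 Hz.
Adding mass to a fork lowers its frequency; the adjustment lowers the fork's frequency.
The beat rate fell, so the adjustment moved the fork toward 739.0 Hz — it must have started above the reference.

746.2 Hz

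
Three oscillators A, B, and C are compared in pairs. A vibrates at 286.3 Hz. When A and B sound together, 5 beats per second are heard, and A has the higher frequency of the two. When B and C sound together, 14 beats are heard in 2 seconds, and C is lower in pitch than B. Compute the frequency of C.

B is below A, so f_B = 286.3 − 5 = 281.3 Hz.
B–C: Beat frequency = 14/2 = 7 Hz.
C is below B, so f_C = 281.3 − 7 = 274.3 Hz.

274.3 Hz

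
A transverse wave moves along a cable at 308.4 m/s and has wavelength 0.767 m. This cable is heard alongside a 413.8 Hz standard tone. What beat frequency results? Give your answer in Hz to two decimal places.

Source frequency f = v/λ = 308.4/0.767 = 402.0860 Hz.
f_beat = |402.0860 − 413.8| = 11.71 Hz.

11.71 Hz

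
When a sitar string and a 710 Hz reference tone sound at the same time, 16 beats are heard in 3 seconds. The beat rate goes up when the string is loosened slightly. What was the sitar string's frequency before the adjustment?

Beat frequency = 16/3 = 5.3333 Hz.
|f − 710| = 5.3333, so the sitar string was at either 704.6667 Hz or 715.3333 Hz.
Reducing tension lowers a string's frequency; the adjustment lowers the sitar string's frequency.
The beat rate rose, so the adjustment moved the sitar string further from 710 Hz — it was already below the reference.

704.6667 Hz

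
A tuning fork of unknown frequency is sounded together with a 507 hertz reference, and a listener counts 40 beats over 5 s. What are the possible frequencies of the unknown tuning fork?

Beat frequency = 40/5 = 8 Hz.
|f − 507| = 8, so f = 507 ± 8.

499 Hz or 515 Hz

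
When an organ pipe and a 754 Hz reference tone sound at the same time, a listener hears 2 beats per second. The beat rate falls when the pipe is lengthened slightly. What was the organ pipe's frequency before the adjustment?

|f − 754| = 2, so the organ pipe was at either 752 Hz or 756 Hz.
A longer pipe has a lower fundamental; the adjustment lowers the organ pipe's frequency.
The beat rate fell, so the adjustment moved the organ pipe toward 754 Hz — it must have started above the reference.

756 Hz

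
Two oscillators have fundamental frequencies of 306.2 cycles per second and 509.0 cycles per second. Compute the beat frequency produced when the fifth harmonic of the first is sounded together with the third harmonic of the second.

4.0 Hz

Fifth harmonic of the first: 5·306.2 = 1531.0 Hz.
Third harmonic of the second: 3·509.0 = 1527.0 Hz.
f_beat = |1531.0 − 1527.0| = 4.0 Hz.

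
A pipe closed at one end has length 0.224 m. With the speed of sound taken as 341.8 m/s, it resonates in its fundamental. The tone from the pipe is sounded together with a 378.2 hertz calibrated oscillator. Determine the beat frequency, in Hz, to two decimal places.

3.27 Hz

Closed pipe (odd harmonics): f_n = n·v/(4L) = 1·341.8/(4·0.224) = 381.4732 Hz.
f_beat = |381.4732 − 378.2| = 3.27 Hz.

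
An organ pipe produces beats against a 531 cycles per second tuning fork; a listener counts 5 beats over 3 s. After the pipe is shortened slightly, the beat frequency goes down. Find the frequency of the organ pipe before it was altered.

529.3333 Hz

Beat frequency = 5/3 = 1.6667 Hz.
|f − 531| = 1.6667, so the organ pipe was at either 529.3333 Hz or 532.6667 Hz.
A shorter pipe has a higher fundamental; the adjustment raises the organ pipe's frequency.
The beat rate fell, so the adjustment moved the organ pipe toward 531 Hz — it must have started below the reference.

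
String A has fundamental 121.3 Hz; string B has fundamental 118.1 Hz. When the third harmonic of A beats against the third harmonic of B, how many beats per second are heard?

9.6 Hz

Third harmonic of the first: 3·121.3 = 363.9 Hz.
Third harmonic of the second: 3·118.1 = 354.3 Hz.
f_beat = |363.9 − 354.3| = 9.6 Hz.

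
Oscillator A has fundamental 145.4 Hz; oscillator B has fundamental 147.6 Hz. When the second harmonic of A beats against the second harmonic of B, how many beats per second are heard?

Second harmonic of the first: 2·145.4 = 290.8 Hz.
Second harmonic of the second: 2·147.6 = 295.2 Hz.
f_beat = |290.8 − 295.2| = 4.4 Hz.

4.4 Hz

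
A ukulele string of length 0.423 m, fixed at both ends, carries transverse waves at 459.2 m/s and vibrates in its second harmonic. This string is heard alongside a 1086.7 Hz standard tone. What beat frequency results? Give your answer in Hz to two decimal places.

1.12 Hz

For a string fixed at both ends, f_n = n·v/(2L) = 2·459.2/(2·0.423) = 1085.5792 Hz.
f_beat = |1085.5792 − 1086.7| = 1.12 Hz.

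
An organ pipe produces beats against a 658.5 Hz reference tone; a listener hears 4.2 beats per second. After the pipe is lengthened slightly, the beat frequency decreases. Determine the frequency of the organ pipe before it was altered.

|f − 658.5| = 4.2, so the organ pipe was at either 654.3 Hz or 662.7 Hz.
A longer pipe has a lower fundamental; the adjustment lowers the organ pipe's frequency.
The beat rate fell, so the adjustment moved the organ pipe toward 658.5 Hz — it must have started above the reference.

662.7 Hz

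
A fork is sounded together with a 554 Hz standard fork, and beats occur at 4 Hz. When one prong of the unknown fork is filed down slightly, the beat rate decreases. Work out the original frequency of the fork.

|f − 554| = 4, so the fork was at either 550 Hz or 558 Hz.
Filing a prong removes mass and raises the fork's frequency; the adjustment raises the fork's frequency.
The beat rate fell, so the adjustment moved the fork toward 554 Hz — it must have started below the reference.

550 Hz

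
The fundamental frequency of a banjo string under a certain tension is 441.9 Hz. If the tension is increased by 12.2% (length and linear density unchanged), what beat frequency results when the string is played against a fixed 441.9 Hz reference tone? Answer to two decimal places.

For a string, f ∝ √T, so the new frequency is 441.9·√1.122 = 468.0804 Hz.
f_beat = |468.0804 − 441.9| = 26.18 Hz.

26.18 Hz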